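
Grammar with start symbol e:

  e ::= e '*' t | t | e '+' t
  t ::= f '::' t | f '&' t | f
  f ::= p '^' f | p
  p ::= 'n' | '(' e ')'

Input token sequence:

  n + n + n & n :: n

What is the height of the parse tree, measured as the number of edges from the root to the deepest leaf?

[e [e [e [t [f [p n]]]] + [t [f [p n]]]] + [t [f [p n]] & [t [f [p n]] :: [t [f [p n]]]]]]

6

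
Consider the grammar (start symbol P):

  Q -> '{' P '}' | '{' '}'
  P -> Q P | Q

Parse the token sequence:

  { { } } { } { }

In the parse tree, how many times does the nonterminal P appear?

4

[P [Q { [P [Q { }]] }] [P [Q { }] [P [Q { }]]]]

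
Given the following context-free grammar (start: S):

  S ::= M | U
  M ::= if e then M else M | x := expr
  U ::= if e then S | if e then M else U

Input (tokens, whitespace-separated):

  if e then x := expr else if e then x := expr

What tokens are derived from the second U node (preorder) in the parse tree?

[S [U if e then [M x := expr] else [U if e then [S [M x := expr]]]]]

if e then x := expr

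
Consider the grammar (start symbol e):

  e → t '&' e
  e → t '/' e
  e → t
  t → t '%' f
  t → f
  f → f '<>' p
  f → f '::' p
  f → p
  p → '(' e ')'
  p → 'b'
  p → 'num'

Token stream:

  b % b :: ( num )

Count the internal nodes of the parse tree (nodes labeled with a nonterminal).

[e [t [t [f [p b]]] % [f [f [p b]] :: [p ( [e [t [f [p num]]]] )]]]]

13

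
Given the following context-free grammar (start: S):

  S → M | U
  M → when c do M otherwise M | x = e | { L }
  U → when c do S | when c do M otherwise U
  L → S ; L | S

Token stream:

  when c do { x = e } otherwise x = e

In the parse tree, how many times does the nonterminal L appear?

1

[S [M when c do [M { [L [S [M x = e]]] }] otherwise [M x = e]]]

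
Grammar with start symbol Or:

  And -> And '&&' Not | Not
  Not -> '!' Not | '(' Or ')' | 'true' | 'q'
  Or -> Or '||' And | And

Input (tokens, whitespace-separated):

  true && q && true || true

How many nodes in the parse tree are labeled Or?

[Or [Or [And [And [And [Not true]] && [Not q]] && [Not true]]] || [And [Not true]]]

2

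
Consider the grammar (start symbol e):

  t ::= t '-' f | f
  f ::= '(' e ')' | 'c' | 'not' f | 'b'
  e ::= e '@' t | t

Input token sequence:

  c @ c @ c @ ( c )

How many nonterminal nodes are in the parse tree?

15

[e [e [e [e [t [f c]]] @ [t [f c]]] @ [t [f c]]] @ [t [f ( [e [t [f c]]] )]]]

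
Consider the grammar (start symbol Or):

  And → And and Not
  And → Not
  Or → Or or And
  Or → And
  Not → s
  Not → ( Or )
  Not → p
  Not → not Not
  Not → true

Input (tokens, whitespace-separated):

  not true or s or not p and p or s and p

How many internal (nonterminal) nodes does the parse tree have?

18

[Or [Or [Or [Or [And [Not not [Not true]]]] or [And [Not s]]] or [And [And [Not not [Not p]]] and [Not p]]] or [And [And [Not s]] and [Not p]]]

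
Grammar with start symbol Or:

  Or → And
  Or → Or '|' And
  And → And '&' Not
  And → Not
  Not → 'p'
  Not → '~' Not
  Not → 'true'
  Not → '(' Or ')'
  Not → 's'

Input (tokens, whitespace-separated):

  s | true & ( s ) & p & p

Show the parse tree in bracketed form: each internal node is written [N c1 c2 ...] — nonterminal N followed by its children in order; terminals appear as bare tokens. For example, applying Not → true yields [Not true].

[Or [Or [And [Not s]]] | [And [And [And [And [Not true]] & [Not ( [Or [And [Not s]]] )]] & [Not p]] & [Not p]]]

Or
Or | And
And | And
Not | And
s | And
s | And & Not
s | And & Not & Not
s | And & Not & Not & Not
s | Not & Not & Not & Not
s | true & Not & Not & Not
s | true & ( Or ) & Not & Not
s | true & ( And ) & Not & Not
s | true & ( Not ) & Not & Not
s | true & ( s ) & Not & Not
s | true & ( s ) & p & Not
s | true & ( s ) & p & p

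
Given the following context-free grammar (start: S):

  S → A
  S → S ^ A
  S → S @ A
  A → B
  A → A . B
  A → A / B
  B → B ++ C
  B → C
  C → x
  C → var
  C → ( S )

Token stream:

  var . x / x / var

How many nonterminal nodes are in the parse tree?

[S [A [A [A [A [B [C var]]] . [B [C x]]] / [B [C x]]] / [B [C var]]]]

13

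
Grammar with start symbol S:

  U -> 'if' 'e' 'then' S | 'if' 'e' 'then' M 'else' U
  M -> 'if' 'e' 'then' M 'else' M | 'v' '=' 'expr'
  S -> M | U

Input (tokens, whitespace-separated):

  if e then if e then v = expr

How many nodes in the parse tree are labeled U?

2

[S [U if e then [S [U if e then [S [M v = expr]]]]]]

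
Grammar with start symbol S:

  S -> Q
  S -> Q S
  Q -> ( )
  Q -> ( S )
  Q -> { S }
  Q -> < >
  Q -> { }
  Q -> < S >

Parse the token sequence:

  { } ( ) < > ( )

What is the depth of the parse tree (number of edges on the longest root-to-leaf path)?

[S [Q { }] [S [Q ( )] [S [Q < >] [S [Q ( )]]]]]

5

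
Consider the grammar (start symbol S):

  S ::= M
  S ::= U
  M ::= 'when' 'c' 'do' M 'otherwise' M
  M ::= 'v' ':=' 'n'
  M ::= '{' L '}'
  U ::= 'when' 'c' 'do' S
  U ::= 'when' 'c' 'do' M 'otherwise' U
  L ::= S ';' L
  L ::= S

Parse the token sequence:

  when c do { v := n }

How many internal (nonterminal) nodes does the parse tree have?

[S [U when c do [S [M { [L [S [M v := n]]] }]]]]

7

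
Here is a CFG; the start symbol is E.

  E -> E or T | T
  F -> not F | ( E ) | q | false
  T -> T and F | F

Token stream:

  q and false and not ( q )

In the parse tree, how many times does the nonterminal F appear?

5

[E [T [T [T [F q]] and [F false]] and [F not [F ( [E [T [F q]]] )]]]]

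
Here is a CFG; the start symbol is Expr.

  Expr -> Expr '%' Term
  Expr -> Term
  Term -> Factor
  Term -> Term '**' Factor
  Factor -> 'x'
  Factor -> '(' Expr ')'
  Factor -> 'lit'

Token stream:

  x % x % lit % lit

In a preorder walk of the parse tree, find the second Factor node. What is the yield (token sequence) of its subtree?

[Expr [Expr [Expr [Expr [Term [Factor x]]] % [Term [Factor x]]] % [Term [Factor lit]]] % [Term [Factor lit]]]

x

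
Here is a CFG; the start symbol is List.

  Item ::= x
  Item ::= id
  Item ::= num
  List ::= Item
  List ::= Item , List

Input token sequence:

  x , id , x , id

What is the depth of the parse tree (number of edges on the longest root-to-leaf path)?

[List [Item x] , [List [Item id] , [List [Item x] , [List [Item id]]]]]

5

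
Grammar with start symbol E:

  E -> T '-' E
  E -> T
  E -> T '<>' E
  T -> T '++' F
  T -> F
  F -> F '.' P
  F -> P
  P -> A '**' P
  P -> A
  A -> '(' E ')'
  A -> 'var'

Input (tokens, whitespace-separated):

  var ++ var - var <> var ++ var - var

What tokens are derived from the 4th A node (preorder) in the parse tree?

[E [T [T [F [P [A var]]]] ++ [F [P [A var]]]] - [E [T [F [P [A var]]]] <> [E [T [T [F [P [A var]]]] ++ [F [P [A var]]]] - [E [T [F [P [A var]]]]]]]]

var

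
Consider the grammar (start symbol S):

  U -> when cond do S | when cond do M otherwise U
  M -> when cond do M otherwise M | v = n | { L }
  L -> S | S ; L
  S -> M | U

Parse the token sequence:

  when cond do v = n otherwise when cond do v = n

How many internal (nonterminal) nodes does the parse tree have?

[S [U when cond do [M v = n] otherwise [U when cond do [S [M v = n]]]]]

6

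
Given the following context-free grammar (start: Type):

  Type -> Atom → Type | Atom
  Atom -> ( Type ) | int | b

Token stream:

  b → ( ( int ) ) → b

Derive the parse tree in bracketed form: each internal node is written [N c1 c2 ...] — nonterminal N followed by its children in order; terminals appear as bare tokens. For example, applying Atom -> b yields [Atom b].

[Type [Atom b] → [Type [Atom ( [Type [Atom ( [Type [Atom int]] )]] )] → [Type [Atom b]]]]

Type
Atom → Type
b → Type
b → Atom → Type
b → ( Type ) → Type
b → ( Atom ) → Type
b → ( ( Type ) ) → Type
b → ( ( Atom ) ) → Type
b → ( ( int ) ) → Type
b → ( ( int ) ) → Atom
b → ( ( int ) ) → b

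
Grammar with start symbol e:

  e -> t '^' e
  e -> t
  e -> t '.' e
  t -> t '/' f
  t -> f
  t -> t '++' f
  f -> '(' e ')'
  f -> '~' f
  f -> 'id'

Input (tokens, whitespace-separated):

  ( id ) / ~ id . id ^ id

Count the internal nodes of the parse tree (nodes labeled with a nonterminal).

15

[e [t [t [f ( [e [t [f id]]] )]] / [f ~ [f id]]] . [e [t [f id]] ^ [e [t [f id]]]]]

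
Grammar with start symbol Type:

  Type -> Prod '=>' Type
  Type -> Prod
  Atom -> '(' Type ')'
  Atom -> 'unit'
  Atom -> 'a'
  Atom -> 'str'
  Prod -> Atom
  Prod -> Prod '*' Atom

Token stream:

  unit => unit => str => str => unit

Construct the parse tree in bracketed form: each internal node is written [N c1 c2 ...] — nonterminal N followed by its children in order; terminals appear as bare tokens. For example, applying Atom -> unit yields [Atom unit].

[Type [Prod [Atom unit]] => [Type [Prod [Atom unit]] => [Type [Prod [Atom str]] => [Type [Prod [Atom str]] => [Type [Prod [Atom unit]]]]]]]

Type
Prod => Type
Atom => Type
unit => Type
unit => Prod => Type
unit => Atom => Type
unit => unit => Type
unit => unit => Prod => Type
unit => unit => Atom => Type
unit => unit => str => Type
unit => unit => str => Prod => Type
unit => unit => str => Atom => Type
unit => unit => str => str => Type
unit => unit => str => str => Prod
unit => unit => str => str => Atom
unit => unit => str => str => unit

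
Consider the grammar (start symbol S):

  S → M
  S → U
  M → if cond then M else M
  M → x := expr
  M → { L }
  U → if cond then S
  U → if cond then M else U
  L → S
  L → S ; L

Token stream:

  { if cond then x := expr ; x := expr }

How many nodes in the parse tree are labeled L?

[S [M { [L [S [U if cond then [S [M x := expr]]]] ; [L [S [M x := expr]]]] }]]

2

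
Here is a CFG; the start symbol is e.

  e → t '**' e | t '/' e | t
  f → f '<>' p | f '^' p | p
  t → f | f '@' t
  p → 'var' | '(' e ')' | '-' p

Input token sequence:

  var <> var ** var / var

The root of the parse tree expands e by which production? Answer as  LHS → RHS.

[e [t [f [f [p var]] <> [p var]]] ** [e [t [f [p var]]] / [e [t [f [p var]]]]]]

e → t '**' e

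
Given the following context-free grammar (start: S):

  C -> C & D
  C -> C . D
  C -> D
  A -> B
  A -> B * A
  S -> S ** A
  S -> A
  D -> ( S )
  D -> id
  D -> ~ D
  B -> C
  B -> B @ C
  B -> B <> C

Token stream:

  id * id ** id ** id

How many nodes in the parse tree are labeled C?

4

[S [S [S [A [B [C [D id]]] * [A [B [C [D id]]]]]] ** [A [B [C [D id]]]]] ** [A [B [C [D id]]]]]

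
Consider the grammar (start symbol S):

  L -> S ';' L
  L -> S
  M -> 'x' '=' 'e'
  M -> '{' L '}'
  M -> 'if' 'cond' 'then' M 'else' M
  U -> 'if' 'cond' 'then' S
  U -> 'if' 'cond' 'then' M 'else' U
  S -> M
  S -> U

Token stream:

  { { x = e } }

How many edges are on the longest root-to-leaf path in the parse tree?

[S [M { [L [S [M { [L [S [M x = e]]] }]]] }]]

8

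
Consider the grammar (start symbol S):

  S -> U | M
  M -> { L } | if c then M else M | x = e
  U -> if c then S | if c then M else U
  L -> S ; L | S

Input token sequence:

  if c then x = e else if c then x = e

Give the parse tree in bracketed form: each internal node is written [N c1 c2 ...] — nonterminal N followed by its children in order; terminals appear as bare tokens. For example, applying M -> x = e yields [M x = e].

S
U
if c then M else U
if c then x = e else U
if c then x = e else if c then S
if c then x = e else if c then M
if c then x = e else if c then x = e

[S [U if c then [M x = e] else [U if c then [S [M x = e]]]]]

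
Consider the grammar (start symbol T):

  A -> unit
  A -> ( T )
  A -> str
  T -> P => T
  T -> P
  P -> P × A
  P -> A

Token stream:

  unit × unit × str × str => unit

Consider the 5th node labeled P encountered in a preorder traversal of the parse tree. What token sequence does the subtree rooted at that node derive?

[T [P [P [P [P [A unit]] × [A unit]] × [A str]] × [A str]] => [T [P [A unit]]]]

unit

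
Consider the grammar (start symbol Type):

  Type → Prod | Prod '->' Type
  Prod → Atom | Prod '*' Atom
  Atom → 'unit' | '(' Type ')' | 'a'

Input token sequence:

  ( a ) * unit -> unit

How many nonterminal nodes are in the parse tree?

[Type [Prod [Prod [Atom ( [Type [Prod [Atom a]]] )]] * [Atom unit]] -> [Type [Prod [Atom unit]]]]

11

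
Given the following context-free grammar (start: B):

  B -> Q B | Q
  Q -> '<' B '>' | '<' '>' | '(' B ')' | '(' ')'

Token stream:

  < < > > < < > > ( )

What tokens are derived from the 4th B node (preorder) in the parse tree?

< >

[B [Q < [B [Q < >]] >] [B [Q < [B [Q < >]] >] [B [Q ( )]]]]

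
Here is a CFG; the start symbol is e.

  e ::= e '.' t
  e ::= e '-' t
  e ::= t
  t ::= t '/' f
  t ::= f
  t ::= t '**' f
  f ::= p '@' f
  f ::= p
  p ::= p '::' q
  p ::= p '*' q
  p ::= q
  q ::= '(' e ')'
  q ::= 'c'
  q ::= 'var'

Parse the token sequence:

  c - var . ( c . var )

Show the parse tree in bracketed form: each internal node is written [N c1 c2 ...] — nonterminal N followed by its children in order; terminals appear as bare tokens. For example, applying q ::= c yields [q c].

[e [e [e [t [f [p [q c]]]]] - [t [f [p [q var]]]]] . [t [f [p [q ( [e [e [t [f [p [q c]]]]] . [t [f [p [q var]]]]] )]]]]]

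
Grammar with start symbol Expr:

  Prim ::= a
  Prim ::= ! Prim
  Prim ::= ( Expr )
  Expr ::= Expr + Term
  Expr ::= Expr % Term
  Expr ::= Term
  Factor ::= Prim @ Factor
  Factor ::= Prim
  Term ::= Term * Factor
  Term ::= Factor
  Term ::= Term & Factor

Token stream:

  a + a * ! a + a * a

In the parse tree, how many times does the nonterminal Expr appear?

[Expr [Expr [Expr [Term [Factor [Prim a]]]] + [Term [Term [Factor [Prim a]]] * [Factor [Prim ! [Prim a]]]]] + [Term [Term [Factor [Prim a]]] * [Factor [Prim a]]]]

3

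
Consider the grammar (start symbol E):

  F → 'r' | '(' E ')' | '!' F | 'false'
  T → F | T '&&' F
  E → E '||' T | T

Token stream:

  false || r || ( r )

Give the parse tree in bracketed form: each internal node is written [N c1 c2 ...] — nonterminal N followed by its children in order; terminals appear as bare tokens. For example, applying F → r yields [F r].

[E [E [E [T [F false]]] || [T [F r]]] || [T [F ( [E [T [F r]]] )]]]

E
E || T
E || T || T
T || T || T
F || T || T
false || T || T
false || F || T
false || r || T
false || r || F
false || r || ( E )
false || r || ( T )
false || r || ( F )
false || r || ( r )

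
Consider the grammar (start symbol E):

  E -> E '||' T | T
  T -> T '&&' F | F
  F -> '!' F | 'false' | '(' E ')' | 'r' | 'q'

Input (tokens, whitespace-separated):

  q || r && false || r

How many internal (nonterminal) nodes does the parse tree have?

11

[E [E [E [T [F q]]] || [T [T [F r]] && [F false]]] || [T [F r]]]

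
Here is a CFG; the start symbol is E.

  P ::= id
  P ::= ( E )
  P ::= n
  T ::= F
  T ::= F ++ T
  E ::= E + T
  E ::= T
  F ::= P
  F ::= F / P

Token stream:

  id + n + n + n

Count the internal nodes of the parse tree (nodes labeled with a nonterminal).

16

[E [E [E [E [T [F [P id]]]] + [T [F [P n]]]] + [T [F [P n]]]] + [T [F [P n]]]]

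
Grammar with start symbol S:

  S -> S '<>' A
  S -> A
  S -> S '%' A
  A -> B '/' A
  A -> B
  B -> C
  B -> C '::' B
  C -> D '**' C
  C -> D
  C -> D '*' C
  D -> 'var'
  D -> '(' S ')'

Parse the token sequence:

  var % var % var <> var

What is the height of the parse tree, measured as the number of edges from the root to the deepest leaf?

8

[S [S [S [S [A [B [C [D var]]]]] % [A [B [C [D var]]]]] % [A [B [C [D var]]]]] <> [A [B [C [D var]]]]]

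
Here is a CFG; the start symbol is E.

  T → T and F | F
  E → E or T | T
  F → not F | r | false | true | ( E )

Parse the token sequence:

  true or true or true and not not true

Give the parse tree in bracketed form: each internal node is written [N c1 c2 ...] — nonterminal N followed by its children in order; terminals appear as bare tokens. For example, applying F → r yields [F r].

[E [E [E [T [F true]]] or [T [F true]]] or [T [T [F true]] and [F not [F not [F true]]]]]

E
E or T
E or T or T
T or T or T
F or T or T
true or T or T
true or F or T
true or true or T
true or true or T and F
true or true or F and F
true or true or true and F
true or true or true and not F
true or true or true and not not F
true or true or true and not not true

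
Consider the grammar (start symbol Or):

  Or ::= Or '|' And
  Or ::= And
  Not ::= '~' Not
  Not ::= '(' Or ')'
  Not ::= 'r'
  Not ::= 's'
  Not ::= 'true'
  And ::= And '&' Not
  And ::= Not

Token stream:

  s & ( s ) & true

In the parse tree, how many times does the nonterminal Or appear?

2

[Or [And [And [And [Not s]] & [Not ( [Or [And [Not s]]] )]] & [Not true]]]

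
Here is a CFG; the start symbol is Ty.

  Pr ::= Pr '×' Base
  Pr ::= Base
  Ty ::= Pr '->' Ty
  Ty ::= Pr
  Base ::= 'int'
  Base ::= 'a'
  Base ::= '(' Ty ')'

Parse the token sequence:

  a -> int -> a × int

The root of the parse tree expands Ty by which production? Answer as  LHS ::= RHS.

Ty ::= Pr '->' Ty

[Ty [Pr [Base a]] -> [Ty [Pr [Base int]] -> [Ty [Pr [Pr [Base a]] × [Base int]]]]]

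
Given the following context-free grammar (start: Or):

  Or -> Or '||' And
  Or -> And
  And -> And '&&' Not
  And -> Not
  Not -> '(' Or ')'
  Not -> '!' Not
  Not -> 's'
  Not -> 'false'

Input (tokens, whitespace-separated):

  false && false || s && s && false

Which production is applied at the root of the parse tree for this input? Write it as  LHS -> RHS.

Or -> Or '||' And

[Or [Or [And [And [Not false]] && [Not false]]] || [And [And [And [Not s]] && [Not s]] && [Not false]]]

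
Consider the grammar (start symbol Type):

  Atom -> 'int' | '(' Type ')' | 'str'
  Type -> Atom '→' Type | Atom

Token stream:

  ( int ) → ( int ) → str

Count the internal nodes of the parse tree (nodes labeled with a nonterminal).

10

[Type [Atom ( [Type [Atom int]] )] → [Type [Atom ( [Type [Atom int]] )] → [Type [Atom str]]]]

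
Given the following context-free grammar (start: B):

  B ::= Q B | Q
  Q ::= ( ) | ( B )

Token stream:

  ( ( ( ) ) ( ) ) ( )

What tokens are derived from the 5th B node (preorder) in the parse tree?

[B [Q ( [B [Q ( [B [Q ( )]] )] [B [Q ( )]]] )] [B [Q ( )]]]

( )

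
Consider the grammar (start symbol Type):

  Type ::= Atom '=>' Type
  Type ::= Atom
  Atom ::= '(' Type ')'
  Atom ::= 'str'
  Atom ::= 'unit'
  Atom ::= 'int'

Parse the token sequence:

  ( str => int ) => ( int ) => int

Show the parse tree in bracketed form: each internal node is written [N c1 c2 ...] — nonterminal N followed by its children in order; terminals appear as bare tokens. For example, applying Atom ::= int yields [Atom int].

[Type [Atom ( [Type [Atom str] => [Type [Atom int]]] )] => [Type [Atom ( [Type [Atom int]] )] => [Type [Atom int]]]]

Type
Atom => Type
( Type ) => Type
( Atom => Type ) => Type
( str => Type ) => Type
( str => Atom ) => Type
( str => int ) => Type
( str => int ) => Atom => Type
( str => int ) => ( Type ) => Type
( str => int ) => ( Atom ) => Type
( str => int ) => ( int ) => Type
( str => int ) => ( int ) => Atom
( str => int ) => ( int ) => int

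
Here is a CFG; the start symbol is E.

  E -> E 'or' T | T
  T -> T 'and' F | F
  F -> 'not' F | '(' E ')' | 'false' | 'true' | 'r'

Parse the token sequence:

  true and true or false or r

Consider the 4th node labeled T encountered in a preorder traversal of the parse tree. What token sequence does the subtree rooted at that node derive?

[E [E [E [T [T [F true]] and [F true]]] or [T [F false]]] or [T [F r]]]

r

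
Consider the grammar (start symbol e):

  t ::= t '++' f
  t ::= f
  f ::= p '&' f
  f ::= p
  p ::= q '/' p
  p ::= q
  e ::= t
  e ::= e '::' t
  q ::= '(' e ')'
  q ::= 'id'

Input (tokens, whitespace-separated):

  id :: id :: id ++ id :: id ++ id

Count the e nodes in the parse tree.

4

[e [e [e [e [t [f [p [q id]]]]] :: [t [f [p [q id]]]]] :: [t [t [f [p [q id]]]] ++ [f [p [q id]]]]] :: [t [t [f [p [q id]]]] ++ [f [p [q id]]]]]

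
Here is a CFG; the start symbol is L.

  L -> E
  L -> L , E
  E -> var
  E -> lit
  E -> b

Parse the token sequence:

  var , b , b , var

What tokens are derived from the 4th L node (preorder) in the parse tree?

var

[L [L [L [L [E var]] , [E b]] , [E b]] , [E var]]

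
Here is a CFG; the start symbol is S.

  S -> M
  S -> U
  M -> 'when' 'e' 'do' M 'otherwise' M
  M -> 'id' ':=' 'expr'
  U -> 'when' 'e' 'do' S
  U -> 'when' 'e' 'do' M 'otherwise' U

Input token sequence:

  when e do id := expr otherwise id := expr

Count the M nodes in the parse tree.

[S [M when e do [M id := expr] otherwise [M id := expr]]]

3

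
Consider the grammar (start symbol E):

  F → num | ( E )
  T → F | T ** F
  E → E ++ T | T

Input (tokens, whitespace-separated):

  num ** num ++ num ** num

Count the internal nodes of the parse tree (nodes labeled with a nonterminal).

10

[E [E [T [T [F num]] ** [F num]]] ++ [T [T [F num]] ** [F num]]]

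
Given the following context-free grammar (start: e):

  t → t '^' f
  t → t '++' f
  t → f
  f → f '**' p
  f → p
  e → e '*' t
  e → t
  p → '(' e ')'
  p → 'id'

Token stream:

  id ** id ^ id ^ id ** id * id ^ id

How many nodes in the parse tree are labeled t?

[e [e [t [t [t [f [f [p id]] ** [p id]]] ^ [f [p id]]] ^ [f [f [p id]] ** [p id]]]] * [t [t [f [p id]]] ^ [f [p id]]]]

5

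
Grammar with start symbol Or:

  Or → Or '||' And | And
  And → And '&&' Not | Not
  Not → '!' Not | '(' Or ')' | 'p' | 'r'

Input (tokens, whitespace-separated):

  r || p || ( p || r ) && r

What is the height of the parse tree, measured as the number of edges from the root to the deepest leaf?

[Or [Or [Or [And [Not r]]] || [And [Not p]]] || [And [And [Not ( [Or [Or [And [Not p]]] || [And [Not r]]] )]] && [Not r]]]

8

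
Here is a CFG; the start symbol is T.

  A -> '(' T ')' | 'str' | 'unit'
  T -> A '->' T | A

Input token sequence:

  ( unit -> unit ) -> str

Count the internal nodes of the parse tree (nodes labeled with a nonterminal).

[T [A ( [T [A unit] -> [T [A unit]]] )] -> [T [A str]]]

8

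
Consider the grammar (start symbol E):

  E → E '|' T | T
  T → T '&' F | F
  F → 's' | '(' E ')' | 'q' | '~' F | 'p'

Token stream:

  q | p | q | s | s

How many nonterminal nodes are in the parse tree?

15

[E [E [E [E [E [T [F q]]] | [T [F p]]] | [T [F q]]] | [T [F s]]] | [T [F s]]]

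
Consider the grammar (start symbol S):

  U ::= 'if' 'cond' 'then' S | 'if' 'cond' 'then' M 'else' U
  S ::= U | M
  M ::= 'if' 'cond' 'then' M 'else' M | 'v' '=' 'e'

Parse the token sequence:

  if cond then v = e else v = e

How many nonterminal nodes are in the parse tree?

[S [M if cond then [M v = e] else [M v = e]]]

4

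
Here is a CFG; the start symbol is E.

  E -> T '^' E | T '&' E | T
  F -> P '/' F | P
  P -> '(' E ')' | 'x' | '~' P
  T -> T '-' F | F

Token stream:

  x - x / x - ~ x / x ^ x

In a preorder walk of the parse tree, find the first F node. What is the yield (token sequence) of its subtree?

x

[E [T [T [T [F [P x]]] - [F [P x] / [F [P x]]]] - [F [P ~ [P x]] / [F [P x]]]] ^ [E [T [F [P x]]]]]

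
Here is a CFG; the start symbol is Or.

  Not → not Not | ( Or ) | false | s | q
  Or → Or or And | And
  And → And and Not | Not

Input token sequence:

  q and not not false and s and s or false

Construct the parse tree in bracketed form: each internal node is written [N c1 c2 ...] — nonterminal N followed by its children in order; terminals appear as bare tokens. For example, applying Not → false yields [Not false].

[Or [Or [And [And [And [And [Not q]] and [Not not [Not not [Not false]]]] and [Not s]] and [Not s]]] or [And [Not false]]]

Or
Or or And
And or And
And and Not or And
And and Not and Not or And
And and Not and Not and Not or And
Not and Not and Not and Not or And
q and Not and Not and Not or And
q and not Not and Not and Not or And
q and not not Not and Not and Not or And
q and not not false and Not and Not or And
q and not not false and s and Not or And
q and not not false and s and s or And
q and not not false and s and s or Not
q and not not false and s and s or false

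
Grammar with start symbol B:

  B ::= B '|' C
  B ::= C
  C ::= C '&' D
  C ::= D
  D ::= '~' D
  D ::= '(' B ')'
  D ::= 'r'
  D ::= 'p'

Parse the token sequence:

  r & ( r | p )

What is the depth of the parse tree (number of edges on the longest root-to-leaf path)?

7

[B [C [C [D r]] & [D ( [B [B [C [D r]]] | [C [D p]]] )]]]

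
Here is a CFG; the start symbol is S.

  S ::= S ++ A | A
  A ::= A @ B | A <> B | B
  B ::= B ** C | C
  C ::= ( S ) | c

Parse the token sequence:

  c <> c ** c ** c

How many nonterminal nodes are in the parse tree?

[S [A [A [B [C c]]] <> [B [B [B [C c]] ** [C c]] ** [C c]]]]

11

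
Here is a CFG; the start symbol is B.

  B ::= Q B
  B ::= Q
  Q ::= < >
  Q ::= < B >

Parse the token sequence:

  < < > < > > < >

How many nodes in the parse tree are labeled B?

[B [Q < [B [Q < >] [B [Q < >]]] >] [B [Q < >]]]

4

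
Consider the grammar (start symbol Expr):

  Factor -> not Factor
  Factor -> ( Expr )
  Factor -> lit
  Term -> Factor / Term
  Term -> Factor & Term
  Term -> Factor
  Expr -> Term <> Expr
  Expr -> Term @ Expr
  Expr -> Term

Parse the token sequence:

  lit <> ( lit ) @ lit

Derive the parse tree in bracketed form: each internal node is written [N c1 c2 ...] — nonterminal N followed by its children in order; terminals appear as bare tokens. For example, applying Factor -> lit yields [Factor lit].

[Expr [Term [Factor lit]] <> [Expr [Term [Factor ( [Expr [Term [Factor lit]]] )]] @ [Expr [Term [Factor lit]]]]]

Expr
Term <> Expr
Factor <> Expr
lit <> Expr
lit <> Term @ Expr
lit <> Factor @ Expr
lit <> ( Expr ) @ Expr
lit <> ( Term ) @ Expr
lit <> ( Factor ) @ Expr
lit <> ( lit ) @ Expr
lit <> ( lit ) @ Term
lit <> ( lit ) @ Factor
lit <> ( lit ) @ lit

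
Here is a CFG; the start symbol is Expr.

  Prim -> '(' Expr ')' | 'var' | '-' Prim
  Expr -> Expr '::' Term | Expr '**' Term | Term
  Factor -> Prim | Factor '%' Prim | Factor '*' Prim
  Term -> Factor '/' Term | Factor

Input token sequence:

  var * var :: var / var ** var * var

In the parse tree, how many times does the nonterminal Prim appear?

6

[Expr [Expr [Expr [Term [Factor [Factor [Prim var]] * [Prim var]]]] :: [Term [Factor [Prim var]] / [Term [Factor [Prim var]]]]] ** [Term [Factor [Factor [Prim var]] * [Prim var]]]]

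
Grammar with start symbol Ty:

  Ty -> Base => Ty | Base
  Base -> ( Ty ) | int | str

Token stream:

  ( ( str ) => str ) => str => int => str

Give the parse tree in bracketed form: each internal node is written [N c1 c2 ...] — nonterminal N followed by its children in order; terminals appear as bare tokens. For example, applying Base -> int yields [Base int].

Ty
Base => Ty
( Ty ) => Ty
( Base => Ty ) => Ty
( ( Ty ) => Ty ) => Ty
( ( Base ) => Ty ) => Ty
( ( str ) => Ty ) => Ty
( ( str ) => Base ) => Ty
( ( str ) => str ) => Ty
( ( str ) => str ) => Base => Ty
( ( str ) => str ) => str => Ty
( ( str ) => str ) => str => Base => Ty
( ( str ) => str ) => str => int => Ty
( ( str ) => str ) => str => int => Base
( ( str ) => str ) => str => int => str

[Ty [Base ( [Ty [Base ( [Ty [Base str]] )] => [Ty [Base str]]] )] => [Ty [Base str] => [Ty [Base int] => [Ty [Base str]]]]]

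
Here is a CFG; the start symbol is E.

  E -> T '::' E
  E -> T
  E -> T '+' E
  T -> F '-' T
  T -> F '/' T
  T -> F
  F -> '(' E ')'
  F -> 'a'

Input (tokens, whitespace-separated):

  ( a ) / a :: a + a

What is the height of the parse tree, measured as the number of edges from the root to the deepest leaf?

[E [T [F ( [E [T [F a]]] )] / [T [F a]]] :: [E [T [F a]] + [E [T [F a]]]]]

6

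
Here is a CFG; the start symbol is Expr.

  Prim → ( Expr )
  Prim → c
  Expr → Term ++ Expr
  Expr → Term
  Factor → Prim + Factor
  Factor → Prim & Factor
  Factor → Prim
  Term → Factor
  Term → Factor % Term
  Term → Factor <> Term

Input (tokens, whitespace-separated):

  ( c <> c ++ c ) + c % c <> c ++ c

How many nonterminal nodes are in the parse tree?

27

[Expr [Term [Factor [Prim ( [Expr [Term [Factor [Prim c]] <> [Term [Factor [Prim c]]]] ++ [Expr [Term [Factor [Prim c]]]]] )] + [Factor [Prim c]]] % [Term [Factor [Prim c]] <> [Term [Factor [Prim c]]]]] ++ [Expr [Term [Factor [Prim c]]]]]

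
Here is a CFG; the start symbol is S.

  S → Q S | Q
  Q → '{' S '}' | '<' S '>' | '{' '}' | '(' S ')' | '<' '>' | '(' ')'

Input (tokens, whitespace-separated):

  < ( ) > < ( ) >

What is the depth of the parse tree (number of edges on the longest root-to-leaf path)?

5

[S [Q < [S [Q ( )]] >] [S [Q < [S [Q ( )]] >]]]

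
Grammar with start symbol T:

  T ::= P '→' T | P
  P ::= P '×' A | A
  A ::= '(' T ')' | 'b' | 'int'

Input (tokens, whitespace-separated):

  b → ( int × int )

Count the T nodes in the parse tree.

[T [P [A b]] → [T [P [A ( [T [P [P [A int]] × [A int]]] )]]]]

3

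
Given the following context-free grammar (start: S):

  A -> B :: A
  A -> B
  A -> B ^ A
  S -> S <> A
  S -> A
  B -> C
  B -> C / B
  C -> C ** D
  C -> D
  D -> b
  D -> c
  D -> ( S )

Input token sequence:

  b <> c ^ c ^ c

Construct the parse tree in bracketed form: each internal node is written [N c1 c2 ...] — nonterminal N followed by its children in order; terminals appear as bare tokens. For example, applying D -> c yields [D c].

S
S <> A
A <> A
B <> A
C <> A
D <> A
b <> A
b <> B ^ A
b <> C ^ A
b <> D ^ A
b <> c ^ A
b <> c ^ B ^ A
b <> c ^ C ^ A
b <> c ^ D ^ A
b <> c ^ c ^ A
b <> c ^ c ^ B
b <> c ^ c ^ C
b <> c ^ c ^ D
b <> c ^ c ^ c

[S [S [A [B [C [D b]]]]] <> [A [B [C [D c]]] ^ [A [B [C [D c]]] ^ [A [B [C [D c]]]]]]]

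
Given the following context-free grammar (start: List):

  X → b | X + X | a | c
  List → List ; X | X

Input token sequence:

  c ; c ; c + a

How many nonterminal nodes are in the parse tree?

8

[List [List [List [X c]] ; [X c]] ; [X [X c] + [X a]]]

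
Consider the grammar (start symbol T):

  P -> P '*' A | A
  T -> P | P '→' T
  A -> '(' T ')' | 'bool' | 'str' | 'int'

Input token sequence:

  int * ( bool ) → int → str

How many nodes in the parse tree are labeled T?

4

[T [P [P [A int]] * [A ( [T [P [A bool]]] )]] → [T [P [A int]] → [T [P [A str]]]]]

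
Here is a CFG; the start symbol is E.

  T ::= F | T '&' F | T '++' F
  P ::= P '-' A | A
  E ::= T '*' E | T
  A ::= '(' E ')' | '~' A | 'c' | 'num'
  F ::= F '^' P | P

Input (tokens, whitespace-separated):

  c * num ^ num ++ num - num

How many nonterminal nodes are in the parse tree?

19

[E [T [F [P [A c]]]] * [E [T [T [F [F [P [A num]]] ^ [P [A num]]]] ++ [F [P [P [A num]] - [A num]]]]]]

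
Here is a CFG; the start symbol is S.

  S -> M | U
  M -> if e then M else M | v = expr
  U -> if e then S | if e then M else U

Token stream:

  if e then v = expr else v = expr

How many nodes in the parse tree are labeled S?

1

[S [M if e then [M v = expr] else [M v = expr]]]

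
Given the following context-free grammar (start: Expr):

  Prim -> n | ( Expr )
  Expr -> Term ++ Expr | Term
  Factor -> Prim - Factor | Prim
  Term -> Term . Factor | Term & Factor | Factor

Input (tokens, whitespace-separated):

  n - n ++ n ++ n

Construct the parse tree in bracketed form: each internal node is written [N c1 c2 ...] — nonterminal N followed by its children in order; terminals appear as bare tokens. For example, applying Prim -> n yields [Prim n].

Expr
Term ++ Expr
Factor ++ Expr
Prim - Factor ++ Expr
n - Factor ++ Expr
n - Prim ++ Expr
n - n ++ Expr
n - n ++ Term ++ Expr
n - n ++ Factor ++ Expr
n - n ++ Prim ++ Expr
n - n ++ n ++ Expr
n - n ++ n ++ Term
n - n ++ n ++ Factor
n - n ++ n ++ Prim
n - n ++ n ++ n

[Expr [Term [Factor [Prim n] - [Factor [Prim n]]]] ++ [Expr [Term [Factor [Prim n]]] ++ [Expr [Term [Factor [Prim n]]]]]]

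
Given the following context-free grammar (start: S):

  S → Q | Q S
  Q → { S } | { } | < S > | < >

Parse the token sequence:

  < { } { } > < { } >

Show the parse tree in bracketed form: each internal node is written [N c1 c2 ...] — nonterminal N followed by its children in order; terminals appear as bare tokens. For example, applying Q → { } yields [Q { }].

S
Q S
< S > S
< Q S > S
< { } S > S
< { } Q > S
< { } { } > S
< { } { } > Q
< { } { } > < S >
< { } { } > < Q >
< { } { } > < { } >

[S [Q < [S [Q { }] [S [Q { }]]] >] [S [Q < [S [Q { }]] >]]]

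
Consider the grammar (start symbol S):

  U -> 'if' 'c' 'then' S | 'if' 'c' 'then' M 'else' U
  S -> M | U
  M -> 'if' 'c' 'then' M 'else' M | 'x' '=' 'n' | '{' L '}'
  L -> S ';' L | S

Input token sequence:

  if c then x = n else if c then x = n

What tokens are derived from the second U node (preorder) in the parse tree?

[S [U if c then [M x = n] else [U if c then [S [M x = n]]]]]

if c then x = n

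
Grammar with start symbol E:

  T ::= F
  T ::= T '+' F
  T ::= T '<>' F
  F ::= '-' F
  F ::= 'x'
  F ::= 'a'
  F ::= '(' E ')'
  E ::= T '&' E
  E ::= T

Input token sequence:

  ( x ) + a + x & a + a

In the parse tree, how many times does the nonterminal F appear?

6

[E [T [T [T [F ( [E [T [F x]]] )]] + [F a]] + [F x]] & [E [T [T [F a]] + [F a]]]]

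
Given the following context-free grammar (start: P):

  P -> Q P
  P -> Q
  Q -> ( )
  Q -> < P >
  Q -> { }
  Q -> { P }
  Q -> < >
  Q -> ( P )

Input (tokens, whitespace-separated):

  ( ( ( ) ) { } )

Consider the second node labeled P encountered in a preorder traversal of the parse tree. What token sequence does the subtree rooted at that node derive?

( ( ) ) { }

[P [Q ( [P [Q ( [P [Q ( )]] )] [P [Q { }]]] )]]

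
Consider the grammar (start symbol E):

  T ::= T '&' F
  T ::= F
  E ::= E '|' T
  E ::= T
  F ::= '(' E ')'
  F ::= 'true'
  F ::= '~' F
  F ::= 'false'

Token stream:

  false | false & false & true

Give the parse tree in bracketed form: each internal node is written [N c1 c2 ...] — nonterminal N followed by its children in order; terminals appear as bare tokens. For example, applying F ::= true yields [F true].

E
E | T
T | T
F | T
false | T
false | T & F
false | T & F & F
false | F & F & F
false | false & F & F
false | false & false & F
false | false & false & true

[E [E [T [F false]]] | [T [T [T [F false]] & [F false]] & [F true]]]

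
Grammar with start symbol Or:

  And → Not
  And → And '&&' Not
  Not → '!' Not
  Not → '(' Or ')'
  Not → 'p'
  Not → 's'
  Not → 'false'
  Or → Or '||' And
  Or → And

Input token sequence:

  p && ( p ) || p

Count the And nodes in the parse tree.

4

[Or [Or [And [And [Not p]] && [Not ( [Or [And [Not p]]] )]]] || [And [Not p]]]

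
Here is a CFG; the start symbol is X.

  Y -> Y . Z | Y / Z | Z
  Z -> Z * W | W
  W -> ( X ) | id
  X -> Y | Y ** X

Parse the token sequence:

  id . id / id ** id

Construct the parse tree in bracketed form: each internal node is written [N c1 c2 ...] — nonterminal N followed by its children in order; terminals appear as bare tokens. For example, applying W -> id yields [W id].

[X [Y [Y [Y [Z [W id]]] . [Z [W id]]] / [Z [W id]]] ** [X [Y [Z [W id]]]]]

X
Y ** X
Y / Z ** X
Y . Z / Z ** X
Z . Z / Z ** X
W . Z / Z ** X
id . Z / Z ** X
id . W / Z ** X
id . id / Z ** X
id . id / W ** X
id . id / id ** X
id . id / id ** Y
id . id / id ** Z
id . id / id ** W
id . id / id ** id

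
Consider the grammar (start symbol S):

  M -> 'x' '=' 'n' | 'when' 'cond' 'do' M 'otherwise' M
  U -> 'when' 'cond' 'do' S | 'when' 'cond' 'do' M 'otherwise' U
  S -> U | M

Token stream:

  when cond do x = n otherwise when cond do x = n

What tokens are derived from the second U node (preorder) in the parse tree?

when cond do x = n

[S [U when cond do [M x = n] otherwise [U when cond do [S [M x = n]]]]]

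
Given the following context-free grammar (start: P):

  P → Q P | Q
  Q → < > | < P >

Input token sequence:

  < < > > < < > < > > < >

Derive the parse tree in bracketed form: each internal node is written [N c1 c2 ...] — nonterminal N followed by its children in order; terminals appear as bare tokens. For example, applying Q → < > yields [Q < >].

P
Q P
< P > P
< Q > P
< < > > P
< < > > Q P
< < > > < P > P
< < > > < Q P > P
< < > > < < > P > P
< < > > < < > Q > P
< < > > < < > < > > P
< < > > < < > < > > Q
< < > > < < > < > > < >

[P [Q < [P [Q < >]] >] [P [Q < [P [Q < >] [P [Q < >]]] >] [P [Q < >]]]]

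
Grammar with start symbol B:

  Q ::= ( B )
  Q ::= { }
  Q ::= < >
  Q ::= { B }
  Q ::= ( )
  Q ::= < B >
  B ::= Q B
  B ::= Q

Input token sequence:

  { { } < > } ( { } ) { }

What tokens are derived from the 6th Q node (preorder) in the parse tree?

[B [Q { [B [Q { }] [B [Q < >]]] }] [B [Q ( [B [Q { }]] )] [B [Q { }]]]]

{ }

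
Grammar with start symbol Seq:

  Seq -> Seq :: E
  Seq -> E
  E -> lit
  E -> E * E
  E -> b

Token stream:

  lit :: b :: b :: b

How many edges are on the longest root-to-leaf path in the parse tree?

[Seq [Seq [Seq [Seq [E lit]] :: [E b]] :: [E b]] :: [E b]]

5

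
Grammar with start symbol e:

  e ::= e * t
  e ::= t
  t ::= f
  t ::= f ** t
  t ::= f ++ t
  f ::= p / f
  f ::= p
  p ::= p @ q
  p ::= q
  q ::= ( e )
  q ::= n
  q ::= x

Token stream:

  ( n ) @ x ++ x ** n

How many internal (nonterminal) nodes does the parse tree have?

20

[e [t [f [p [p [q ( [e [t [f [p [q n]]]]] )]] @ [q x]]] ++ [t [f [p [q x]]] ** [t [f [p [q n]]]]]]]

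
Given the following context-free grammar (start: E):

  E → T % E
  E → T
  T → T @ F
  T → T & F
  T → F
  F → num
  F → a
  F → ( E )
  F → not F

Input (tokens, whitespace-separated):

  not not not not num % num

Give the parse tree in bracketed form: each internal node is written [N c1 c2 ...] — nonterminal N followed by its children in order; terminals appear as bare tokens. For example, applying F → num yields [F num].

[E [T [F not [F not [F not [F not [F num]]]]]] % [E [T [F num]]]]

E
T % E
F % E
not F % E
not not F % E
not not not F % E
not not not not F % E
not not not not num % E
not not not not num % T
not not not not num % F
not not not not num % num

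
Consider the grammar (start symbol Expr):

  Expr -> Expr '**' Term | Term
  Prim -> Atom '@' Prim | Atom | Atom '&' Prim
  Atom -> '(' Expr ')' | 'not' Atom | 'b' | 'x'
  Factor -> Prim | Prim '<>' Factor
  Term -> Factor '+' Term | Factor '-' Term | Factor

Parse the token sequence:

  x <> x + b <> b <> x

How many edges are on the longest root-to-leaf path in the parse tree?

[Expr [Term [Factor [Prim [Atom x]] <> [Factor [Prim [Atom x]]]] + [Term [Factor [Prim [Atom b]] <> [Factor [Prim [Atom b]] <> [Factor [Prim [Atom x]]]]]]]]

8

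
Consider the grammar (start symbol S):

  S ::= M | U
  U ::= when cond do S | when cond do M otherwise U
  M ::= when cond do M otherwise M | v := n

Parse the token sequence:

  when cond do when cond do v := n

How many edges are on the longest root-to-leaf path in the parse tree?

6

[S [U when cond do [S [U when cond do [S [M v := n]]]]]]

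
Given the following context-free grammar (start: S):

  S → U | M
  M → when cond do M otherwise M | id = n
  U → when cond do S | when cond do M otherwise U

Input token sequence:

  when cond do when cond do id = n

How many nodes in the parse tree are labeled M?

1

[S [U when cond do [S [U when cond do [S [M id = n]]]]]]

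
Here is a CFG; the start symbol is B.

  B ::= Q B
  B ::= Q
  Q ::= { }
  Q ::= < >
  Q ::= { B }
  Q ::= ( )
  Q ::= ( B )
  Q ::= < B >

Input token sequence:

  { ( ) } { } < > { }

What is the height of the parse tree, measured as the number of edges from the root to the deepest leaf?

5

[B [Q { [B [Q ( )]] }] [B [Q { }] [B [Q < >] [B [Q { }]]]]]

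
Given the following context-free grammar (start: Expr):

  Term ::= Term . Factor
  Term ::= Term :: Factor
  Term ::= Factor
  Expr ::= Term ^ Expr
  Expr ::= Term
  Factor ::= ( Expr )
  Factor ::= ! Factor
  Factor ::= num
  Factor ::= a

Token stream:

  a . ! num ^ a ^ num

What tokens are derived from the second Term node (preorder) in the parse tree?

[Expr [Term [Term [Factor a]] . [Factor ! [Factor num]]] ^ [Expr [Term [Factor a]] ^ [Expr [Term [Factor num]]]]]

a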